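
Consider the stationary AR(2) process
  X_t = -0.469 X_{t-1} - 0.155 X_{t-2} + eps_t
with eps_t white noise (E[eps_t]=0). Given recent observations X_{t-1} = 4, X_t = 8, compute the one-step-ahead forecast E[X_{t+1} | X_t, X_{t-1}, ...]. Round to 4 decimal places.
E[X_{t+1} \mid \mathcal F_t] = -4.3720

For an AR(p) model X_t = c + sum_i phi_i X_{t-i} + eps_t, the
one-step-ahead conditional mean is
  E[X_{t+1} | X_t, ...] = c + sum_i phi_i X_{t+1-i}.
Substitute known values:
  E[X_{t+1} | ...] = (-0.469) * (8) + (-0.155) * (4)
                   = -4.3720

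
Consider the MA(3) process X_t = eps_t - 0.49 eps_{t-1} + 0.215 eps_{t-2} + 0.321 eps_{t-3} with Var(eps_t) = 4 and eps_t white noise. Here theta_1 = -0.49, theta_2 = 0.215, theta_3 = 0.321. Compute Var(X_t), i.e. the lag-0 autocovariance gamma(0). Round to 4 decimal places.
\gamma(0) = 5.5575

For an MA(q) process X_t = eps_t + sum_i theta_i eps_{t-i} with
Var(eps_t) = sigma^2, the variance is
  gamma(0) = sigma^2 * (1 + sum_i theta_i^2).
  sum_i theta_i^2 = (-0.49)^2 + (0.215)^2 + (0.321)^2 = 0.2401 + 0.046225 + 0.103041 = 0.389366.
  gamma(0) = 4 * (1 + 0.389366) = 4 * 1.389366 = 5.557464, which rounds to 5.5575.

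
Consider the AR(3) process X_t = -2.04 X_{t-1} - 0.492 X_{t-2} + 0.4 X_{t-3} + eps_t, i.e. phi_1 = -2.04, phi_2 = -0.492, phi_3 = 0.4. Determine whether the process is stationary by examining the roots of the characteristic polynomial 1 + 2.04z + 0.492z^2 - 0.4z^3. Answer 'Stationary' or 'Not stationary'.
\text{Not stationary}

The AR(p) characteristic polynomial is P(z) = 1 + 2.04z + 0.492z^2 - 0.4z^3.
Stationarity requires all roots to lie outside the unit circle, i.e. |z| > 1 for every root.
Degree 3: look for a simple real root z0 first, then factor out (1 - z/z0) and solve the remaining quadratic.
Testing z0 = -1.25: P(-1.25) = 1 + (2.04)(-1.25) + (0.492)(-1.25)^2 + (-0.4)(-1.25)^3
  = 1 + (-2.55) + (0.76875) + (0.78125) = 0.  So z_0 = -1.25 is a root, |z_0| = 1.25.
Divide out the factor (1 + 0.8 z) = (1 - z/z0) (since 1/z0 = -0.8):
  P(z) = (1 + 0.8 z)(1 + (1.24) z + (-0.5) z^2)
  [check: z-coef 1.24 - (-0.8) = 2.04; z^2-coef -0.5 - (-0.8)(1.24) = 0.492; z^3-coef -(-0.8)(-0.5) = -0.4.]
Remaining roots from the quadratic factor 1 + (1.24) z + (-0.5) z^2:
  Set 1 + (1.24) z + (-0.5) z^2 = 0, i.e. a z^2 + b z + c = 0 with a = -0.5, b = 1.24, c = 1.
  Discriminant D = b^2 - 4ac = (1.24)^2 - 4*(-0.5)*1 = 1.5376 - (-2) = 3.5376.
  D >= 0, so the roots are real: z = (-b +/- sqrt(D)) / (2a) = (-1.24 +/- 1.880851) / (-1).
    z_1 = (-1.24 + 1.880851) / (-1) = -0.6409,   |z_1| = 0.6409.
    z_2 = (-1.24 - 1.880851) / (-1) = 3.1209,   |z_2| = 3.1209.
Moduli of all roots: 1.2500, 0.6409, 3.1209.
All moduli strictly greater than 1? No.
Verdict: Not stationary.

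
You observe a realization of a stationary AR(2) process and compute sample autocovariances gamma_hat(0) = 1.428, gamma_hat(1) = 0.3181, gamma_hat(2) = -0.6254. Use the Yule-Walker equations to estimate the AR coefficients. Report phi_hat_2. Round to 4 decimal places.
\hat\phi_{2} = -0.5130

The Yule-Walker equations for an AR(p) process read, in matrix form,
  Gamma_p phi = r_p,   with   (Gamma_p)_{ij} = gamma(|i - j|),
                       (r_p)_i = gamma(i),   i,j = 1..p.
Substitute the sample gammas (Toeplitz matrix and right-hand side of size 2):
  Gamma_p = [[1.428, 0.3181], [0.3181, 1.428]]
  r_p     = [0.3181, -0.6254]
Written out:
  1.428 phi_1 + 0.3181 phi_2 = 0.3181
  0.3181 phi_1 + 1.428 phi_2 = -0.6254
Solve by Cramer's rule:
  det = gamma(0)^2 - gamma(1)^2 = (1.428)^2 - (0.3181)^2 = 2.039184 - 0.10118761 = 1.93799639
  phi_hat_1 = [gamma(1) gamma(0) - gamma(1) gamma(2)] / det = [(0.3181)(1.428) - (0.3181)(-0.6254)] / 1.93799639 = 0.65318654 / 1.93799639 = 0.337
  phi_hat_2 = [gamma(0) gamma(2) - gamma(1)^2] / det = [(1.428)(-0.6254) - (0.3181)^2] / 1.93799639 = -0.99425881 / 1.93799639 = -0.513
So phi_hat = [0.3370, -0.5130].
Therefore phi_hat_2 = -0.5130.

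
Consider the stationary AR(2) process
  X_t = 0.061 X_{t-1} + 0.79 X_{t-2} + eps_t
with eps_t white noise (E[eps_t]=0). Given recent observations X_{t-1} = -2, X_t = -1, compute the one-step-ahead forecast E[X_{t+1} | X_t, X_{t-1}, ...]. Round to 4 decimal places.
E[X_{t+1} \mid \mathcal F_t] = -1.6410

For an AR(p) model X_t = c + sum_i phi_i X_{t-i} + eps_t, the
one-step-ahead conditional mean is
  E[X_{t+1} | X_t, ...] = c + sum_i phi_i X_{t+1-i}.
Substitute known values:
  E[X_{t+1} | ...] = (0.061) * (-1) + (0.79) * (-2)
                   = -1.6410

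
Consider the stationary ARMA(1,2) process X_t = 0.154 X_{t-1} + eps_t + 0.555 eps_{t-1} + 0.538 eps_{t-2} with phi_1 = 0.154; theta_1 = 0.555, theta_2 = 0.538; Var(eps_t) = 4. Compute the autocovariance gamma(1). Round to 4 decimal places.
\gamma(1) = 4.9357

Multiply the model equation by X_{t-k} and take expectations. With theta_0 = psi_0 = 1 and psi_j the MA(infinity) weights, this gives
  gamma(k) - sum_i phi_i gamma(k-i) = c_k,
  c_k = sigma^2 * sum_{j=k..q} theta_j psi_{j-k}   (c_k = 0 for k > q),
using gamma(-m) = gamma(m).
psi-weights needed (psi_j = theta_j + sum_i phi_i psi_{j-i}):
  psi_1 = theta_1 + phi_1 = 0.555 + (0.154) = 0.709
  psi_2 = theta_2 + phi_1 psi_1 = 0.538 + (0.154)(0.709) = 0.647186
Right-hand sides:
  c_0 = sigma^2 (1 + theta_1 psi_1 + theta_2 psi_2) = 4 * (1 + (0.555)(0.709) + (0.538)(0.647186)) = 4 * 1.741681 = 6.966724
  c_1 = sigma^2 (theta_1 + theta_2 psi_1) = 4 * (0.555 + (0.538)(0.709)) = 3.745768
  c_2 = sigma^2 theta_2 = 4 * (0.538) = 2.152
Equations for k = 0 and k = 1 (AR order 1):
  gamma(0) = phi_1 gamma(1) + c_0
  gamma(1) = phi_1 gamma(0) + c_1
Substituting the second into the first: gamma(0) (1 - phi_1^2) = c_0 + phi_1 c_1, so
  gamma(0) = (c_0 + phi_1 c_1) / (1 - phi_1^2) = (6.966724 + (0.154)(3.745768)) / (1 - (0.154)^2) = 7.543573 / 0.976284 = 7.726822.
  gamma(1) = phi_1 gamma(0) + c_1 = (0.154)(7.726822) + (3.745768) = 4.935699.
Therefore gamma(1) = 4.9357 (to 4 decimal places).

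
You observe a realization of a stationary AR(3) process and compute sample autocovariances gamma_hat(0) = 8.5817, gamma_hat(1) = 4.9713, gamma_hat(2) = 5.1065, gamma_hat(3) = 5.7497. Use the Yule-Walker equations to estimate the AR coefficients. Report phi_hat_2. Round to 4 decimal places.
\hat\phi_{2} = 0.2440

The Yule-Walker equations for an AR(p) process read, in matrix form,
  Gamma_p phi = r_p,   with   (Gamma_p)_{ij} = gamma(|i - j|),
                       (r_p)_i = gamma(i),   i,j = 1..p.
Substitute the sample gammas (Toeplitz matrix and right-hand side of size 3):
  Gamma_p = [[8.5817, 4.9713, 5.1065], [4.9713, 8.5817, 4.9713], [5.1065, 4.9713, 8.5817]]
  r_p     = [4.9713, 5.1065, 5.7497]
Written out (R1..R3):
  (R1) 8.5817 phi_1 + 4.9713 phi_2 + 5.1065 phi_3 = 4.9713
  (R2) 4.9713 phi_1 + 8.5817 phi_2 + 4.9713 phi_3 = 5.1065
  (R3) 5.1065 phi_1 + 4.9713 phi_2 + 8.5817 phi_3 = 5.7497
Gaussian elimination:
  R2 <- R2 - (4.9713/8.5817) R1 = R2 - (0.579291) R1:  5.701872 phi_2 + 2.013151 phi_3 = 2.226672
  R3 <- R3 - (5.1065/8.5817) R1 = R3 - (0.595045) R1:  2.013151 phi_2 + 5.543101 phi_3 = 2.791551
  R3 <- R3 - (2.013151/5.701872) R2 = R3 - (0.353069) R2:  4.832321 phi_3 = 2.005384
Back-substitution:
  phi_hat_3 = 2.005384 / 4.832321 = 0.414994
  phi_hat_2 = (2.226672 - (2.013151)(0.414994)) / 5.701872 = 0.243995
  phi_hat_1 = (4.9713 - (4.9713)(0.243995) - (5.1065)(0.414994)) / 8.5817 = 0.191007
So phi_hat = [0.1910, 0.2440, 0.4150].
Therefore phi_hat_2 = 0.2440.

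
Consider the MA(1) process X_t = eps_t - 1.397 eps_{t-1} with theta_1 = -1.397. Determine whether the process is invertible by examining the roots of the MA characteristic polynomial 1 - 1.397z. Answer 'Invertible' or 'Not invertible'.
\text{Not invertible}

The MA(q) characteristic polynomial is P(z) = 1 - 1.397z.
Invertibility requires all roots to lie outside the unit circle, i.e. |z| > 1 for every root.
This is linear in z: 1 + (-1.397) z = 0  =>  z = -1/(-1.397) = 0.71582,  |z| = 0.71582.
Moduli of all roots: 0.7158.
All moduli strictly greater than 1? No.
Verdict: Not invertible.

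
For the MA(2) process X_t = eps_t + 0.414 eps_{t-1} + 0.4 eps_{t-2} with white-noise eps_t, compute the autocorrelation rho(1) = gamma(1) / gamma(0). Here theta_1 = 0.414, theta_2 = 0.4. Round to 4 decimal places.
\rho(1) = 0.4353

For an MA(q) process with theta_0 = 1, the autocovariance is
  gamma(k) = sigma^2 * sum_{i=0..q-k} theta_i * theta_{i+k},
and rho(k) = gamma(k) / gamma(0). Sigma^2 cancels.
  numerator   = (1)*(0.414) + (0.414)*(0.4) = 0.5796.
  denominator = (1)^2 + (0.414)^2 + (0.4)^2 = 1.331396.
  rho(1) = 0.5796 / 1.331396 = 0.4353.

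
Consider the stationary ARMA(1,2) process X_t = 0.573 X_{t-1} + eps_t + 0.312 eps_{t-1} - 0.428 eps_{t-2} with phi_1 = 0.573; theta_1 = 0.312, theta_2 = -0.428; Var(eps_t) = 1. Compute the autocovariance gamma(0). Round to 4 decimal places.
\gamma(0) = 1.7925

Multiply the model equation by X_{t-k} and take expectations. With theta_0 = psi_0 = 1 and psi_j the MA(infinity) weights, this gives
  gamma(k) - sum_i phi_i gamma(k-i) = c_k,
  c_k = sigma^2 * sum_{j=k..q} theta_j psi_{j-k}   (c_k = 0 for k > q),
using gamma(-m) = gamma(m).
psi-weights needed (psi_j = theta_j + sum_i phi_i psi_{j-i}):
  psi_1 = theta_1 + phi_1 = 0.312 + (0.573) = 0.885
  psi_2 = theta_2 + phi_1 psi_1 = -0.428 + (0.573)(0.885) = 0.079105
Right-hand sides:
  c_0 = sigma^2 (1 + theta_1 psi_1 + theta_2 psi_2) = 1 * (1 + (0.312)(0.885) + (-0.428)(0.079105)) = 1 * 1.242263 = 1.242263
  c_1 = sigma^2 (theta_1 + theta_2 psi_1) = 1 * (0.312 + (-0.428)(0.885)) = -0.06678
  c_2 = sigma^2 theta_2 = 1 * (-0.428) = -0.428
Equations for k = 0 and k = 1 (AR order 1):
  gamma(0) = phi_1 gamma(1) + c_0
  gamma(1) = phi_1 gamma(0) + c_1
Substituting the second into the first: gamma(0) (1 - phi_1^2) = c_0 + phi_1 c_1, so
  gamma(0) = (c_0 + phi_1 c_1) / (1 - phi_1^2) = (1.242263 + (0.573)(-0.06678)) / (1 - (0.573)^2) = 1.203998 / 0.671671 = 1.792541.
Therefore gamma(0) = 1.7925 (to 4 decimal places).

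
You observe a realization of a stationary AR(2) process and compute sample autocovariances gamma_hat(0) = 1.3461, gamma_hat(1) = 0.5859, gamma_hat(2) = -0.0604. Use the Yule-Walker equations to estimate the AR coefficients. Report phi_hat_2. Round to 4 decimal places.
\hat\phi_{2} = -0.2891

The Yule-Walker equations for an AR(p) process read, in matrix form,
  Gamma_p phi = r_p,   with   (Gamma_p)_{ij} = gamma(|i - j|),
                       (r_p)_i = gamma(i),   i,j = 1..p.
Substitute the sample gammas (Toeplitz matrix and right-hand side of size 2):
  Gamma_p = [[1.3461, 0.5859], [0.5859, 1.3461]]
  r_p     = [0.5859, -0.0604]
Written out:
  1.3461 phi_1 + 0.5859 phi_2 = 0.5859
  0.5859 phi_1 + 1.3461 phi_2 = -0.0604
Solve by Cramer's rule:
  det = gamma(0)^2 - gamma(1)^2 = (1.3461)^2 - (0.5859)^2 = 1.81198521 - 0.34327881 = 1.4687064
  phi_hat_1 = [gamma(1) gamma(0) - gamma(1) gamma(2)] / det = [(0.5859)(1.3461) - (0.5859)(-0.0604)] / 1.4687064 = 0.82406835 / 1.4687064 = 0.5611
  phi_hat_2 = [gamma(0) gamma(2) - gamma(1)^2] / det = [(1.3461)(-0.0604) - (0.5859)^2] / 1.4687064 = -0.42458325 / 1.4687064 = -0.2891
So phi_hat = [0.5611, -0.2891].
Therefore phi_hat_2 = -0.2891.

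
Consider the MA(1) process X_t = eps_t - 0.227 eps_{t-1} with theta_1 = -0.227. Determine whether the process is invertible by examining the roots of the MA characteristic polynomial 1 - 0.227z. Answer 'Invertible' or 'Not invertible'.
\text{Invertible}

The MA(q) characteristic polynomial is P(z) = 1 - 0.227z.
Invertibility requires all roots to lie outside the unit circle, i.e. |z| > 1 for every root.
This is linear in z: 1 + (-0.227) z = 0  =>  z = -1/(-0.227) = 4.405286,  |z| = 4.405286.
Moduli of all roots: 4.4053.
All moduli strictly greater than 1? Yes.
Verdict: Invertible.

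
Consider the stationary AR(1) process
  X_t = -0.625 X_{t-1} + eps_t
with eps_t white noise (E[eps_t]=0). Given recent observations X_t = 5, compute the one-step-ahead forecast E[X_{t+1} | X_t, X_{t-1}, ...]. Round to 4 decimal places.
E[X_{t+1} \mid \mathcal F_t] = -3.1250

For an AR(p) model X_t = c + sum_i phi_i X_{t-i} + eps_t, the
one-step-ahead conditional mean is
  E[X_{t+1} | X_t, ...] = c + sum_i phi_i X_{t+1-i}.
Substitute known values:
  E[X_{t+1} | ...] = (-0.625) * (5)
                   = -3.1250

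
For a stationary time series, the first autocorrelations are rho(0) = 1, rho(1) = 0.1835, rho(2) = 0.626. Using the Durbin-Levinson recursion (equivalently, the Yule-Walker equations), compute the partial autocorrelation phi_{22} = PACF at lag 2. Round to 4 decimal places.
\phi_{22} = 0.6130

The PACF at lag k is phi_{kk}, the last component of the solution
to the Yule-Walker system G_k phi = r_k where
  (G_k)_{ij} = rho(|i - j|), (r_k)_i = rho(i), i,j = 1..k.
Equivalently, Durbin-Levinson gives phi_{kk} iteratively:
  phi_{11} = rho(1)
  phi_{kk} = [rho(k) - sum_{j=1..k-1} phi_{k-1,j} rho(k-j)]
            / [1 - sum_{j=1..k-1} phi_{k-1,j} rho(j)],
  phi_{k,j} = phi_{k-1,j} - phi_{kk} phi_{k-1,k-j},  j = 1..k-1.
Step k = 1:
  phi_11 = rho(1) = 0.1835.
Step k = 2:
  phi_22 = [rho(2) - phi_11 rho(1)] / [1 - phi_11 rho(1)] = [0.626 - (0.1835)(0.1835)] / [1 - (0.1835)(0.1835)]
         = 0.59232775 / 0.96632775 = 0.613.
Therefore phi_{22} = 0.6130.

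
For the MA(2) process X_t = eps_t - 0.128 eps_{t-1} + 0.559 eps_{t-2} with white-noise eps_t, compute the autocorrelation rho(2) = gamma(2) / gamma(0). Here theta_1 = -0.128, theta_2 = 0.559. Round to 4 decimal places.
\rho(2) = 0.4207

For an MA(q) process with theta_0 = 1, the autocovariance is
  gamma(k) = sigma^2 * sum_{i=0..q-k} theta_i * theta_{i+k},
and rho(k) = gamma(k) / gamma(0). Sigma^2 cancels.
  numerator   = (1)*(0.559) = 0.559.
  denominator = (1)^2 + (-0.128)^2 + (0.559)^2 = 1.328865.
  rho(2) = 0.559 / 1.328865 = 0.4207.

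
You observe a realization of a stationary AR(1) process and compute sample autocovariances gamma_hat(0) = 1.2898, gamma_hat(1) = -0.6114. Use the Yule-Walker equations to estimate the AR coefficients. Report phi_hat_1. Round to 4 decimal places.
\hat\phi_{1} = -0.4740

The Yule-Walker equations for an AR(p) process read, in matrix form,
  Gamma_p phi = r_p,   with   (Gamma_p)_{ij} = gamma(|i - j|),
                       (r_p)_i = gamma(i),   i,j = 1..p.
Substitute the sample gammas (Toeplitz matrix and right-hand side of size 1):
  Gamma_p = [[1.2898]]
  r_p     = [-0.6114]
With p = 1 this is the single equation gamma(0) phi_1 = gamma(1):
  phi_hat_1 = gamma(1) / gamma(0) = -0.6114 / 1.2898 = -0.4740.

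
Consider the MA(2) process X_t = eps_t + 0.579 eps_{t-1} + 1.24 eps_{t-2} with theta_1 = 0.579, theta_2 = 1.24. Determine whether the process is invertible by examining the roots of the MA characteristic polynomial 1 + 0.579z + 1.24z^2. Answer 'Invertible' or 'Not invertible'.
\text{Not invertible}

The MA(q) characteristic polynomial is P(z) = 1 + 0.579z + 1.24z^2.
Invertibility requires all roots to lie outside the unit circle, i.e. |z| > 1 for every root.
Set 1 + (0.579) z + (1.24) z^2 = 0, i.e. a z^2 + b z + c = 0 with a = 1.24, b = 0.579, c = 1.
Discriminant D = b^2 - 4ac = (0.579)^2 - 4*(1.24)*1 = 0.335241 - (4.96) = -4.624759.
D < 0, so the roots are the complex-conjugate pair z = (-b +/- i sqrt(-D)) / (2a) = -0.2335 +/- 0.8671i.
For a conjugate pair |z|^2 = z * conj(z) = (product of roots) = c/a = 1/(1.24) = 0.806452, so |z| = sqrt(0.806452) = 0.898 for both roots.
Moduli of all roots: 0.8980, 0.8980.
All moduli strictly greater than 1? No.
Verdict: Not invertible.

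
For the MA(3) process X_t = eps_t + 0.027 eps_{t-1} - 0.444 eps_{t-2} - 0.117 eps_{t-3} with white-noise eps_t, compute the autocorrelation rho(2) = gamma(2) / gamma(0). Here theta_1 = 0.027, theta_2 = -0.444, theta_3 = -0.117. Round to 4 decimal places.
\rho(2) = -0.3691

For an MA(q) process with theta_0 = 1, the autocovariance is
  gamma(k) = sigma^2 * sum_{i=0..q-k} theta_i * theta_{i+k},
and rho(k) = gamma(k) / gamma(0). Sigma^2 cancels.
  numerator   = (1)*(-0.444) + (0.027)*(-0.117) = -0.447159.
  denominator = (1)^2 + (0.027)^2 + (-0.444)^2 + (-0.117)^2 = 1.211554.
  rho(2) = -0.447159 / 1.211554 = -0.3691.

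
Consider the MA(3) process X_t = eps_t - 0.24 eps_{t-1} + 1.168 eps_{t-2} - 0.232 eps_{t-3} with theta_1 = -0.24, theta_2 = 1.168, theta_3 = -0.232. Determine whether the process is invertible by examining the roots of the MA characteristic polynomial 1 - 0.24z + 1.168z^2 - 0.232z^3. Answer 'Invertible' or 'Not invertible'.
\text{Not invertible}

The MA(q) characteristic polynomial is P(z) = 1 - 0.24z + 1.168z^2 - 0.232z^3.
Invertibility requires all roots to lie outside the unit circle, i.e. |z| > 1 for every root.
Degree 3: look for a simple real root z0 first, then factor out (1 - z/z0) and solve the remaining quadratic.
Testing z0 = 5: P(5) = 1 + (-0.24)(5) + (1.168)(5)^2 + (-0.232)(5)^3
  = 1 + (-1.2) + (29.2) + (-29) = 0.  So z_0 = 5 is a root, |z_0| = 5.
Divide out the factor (1 - 0.2 z) = (1 - z/z0) (since 1/z0 = 0.2):
  P(z) = (1 - 0.2 z)(1 + (-0.04) z + (1.16) z^2)
  [check: z-coef -0.04 - (0.2) = -0.24; z^2-coef 1.16 - (0.2)(-0.04) = 1.168; z^3-coef -(0.2)(1.16) = -0.232.]
Remaining roots from the quadratic factor 1 + (-0.04) z + (1.16) z^2:
  Set 1 + (-0.04) z + (1.16) z^2 = 0, i.e. a z^2 + b z + c = 0 with a = 1.16, b = -0.04, c = 1.
  Discriminant D = b^2 - 4ac = (-0.04)^2 - 4*(1.16)*1 = 0.0016 - (4.64) = -4.6384.
  D < 0, so the roots are the complex-conjugate pair z = (-b +/- i sqrt(-D)) / (2a) = 0.0172 +/- 0.9283i.
  For a conjugate pair |z|^2 = z * conj(z) = (product of roots) = c/a = 1/(1.16) = 0.862069, so |z| = sqrt(0.862069) = 0.9285 for both roots.
Moduli of all roots: 5.0000, 0.9285, 0.9285.
All moduli strictly greater than 1? No.
Verdict: Not invertible.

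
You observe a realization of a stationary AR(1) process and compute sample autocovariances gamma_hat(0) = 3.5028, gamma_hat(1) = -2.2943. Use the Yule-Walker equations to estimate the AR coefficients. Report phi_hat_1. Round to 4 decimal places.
\hat\phi_{1} = -0.6550

The Yule-Walker equations for an AR(p) process read, in matrix form,
  Gamma_p phi = r_p,   with   (Gamma_p)_{ij} = gamma(|i - j|),
                       (r_p)_i = gamma(i),   i,j = 1..p.
Substitute the sample gammas (Toeplitz matrix and right-hand side of size 1):
  Gamma_p = [[3.5028]]
  r_p     = [-2.2943]
With p = 1 this is the single equation gamma(0) phi_1 = gamma(1):
  phi_hat_1 = gamma(1) / gamma(0) = -2.2943 / 3.5028 = -0.6550.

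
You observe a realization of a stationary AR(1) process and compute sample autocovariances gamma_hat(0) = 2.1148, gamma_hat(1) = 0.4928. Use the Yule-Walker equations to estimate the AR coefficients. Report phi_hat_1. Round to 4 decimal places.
\hat\phi_{1} = 0.2330

The Yule-Walker equations for an AR(p) process read, in matrix form,
  Gamma_p phi = r_p,   with   (Gamma_p)_{ij} = gamma(|i - j|),
                       (r_p)_i = gamma(i),   i,j = 1..p.
Substitute the sample gammas (Toeplitz matrix and right-hand side of size 1):
  Gamma_p = [[2.1148]]
  r_p     = [0.4928]
With p = 1 this is the single equation gamma(0) phi_1 = gamma(1):
  phi_hat_1 = gamma(1) / gamma(0) = 0.4928 / 2.1148 = 0.2330.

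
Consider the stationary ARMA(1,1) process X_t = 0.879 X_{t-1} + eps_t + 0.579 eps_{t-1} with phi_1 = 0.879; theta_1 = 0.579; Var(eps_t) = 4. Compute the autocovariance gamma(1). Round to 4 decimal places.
\gamma(1) = 38.7059

Multiply the model equation by X_{t-k} and take expectations. With theta_0 = psi_0 = 1 and psi_j the MA(infinity) weights, this gives
  gamma(k) - sum_i phi_i gamma(k-i) = c_k,
  c_k = sigma^2 * sum_{j=k..q} theta_j psi_{j-k}   (c_k = 0 for k > q),
using gamma(-m) = gamma(m).
psi-weights needed (psi_j = theta_j + sum_i phi_i psi_{j-i}):
  psi_1 = theta_1 + phi_1 = 0.579 + (0.879) = 1.458
Right-hand sides:
  c_0 = sigma^2 (1 + theta_1 psi_1) = 4 * (1 + (0.579)(1.458)) = 4 * 1.844182 = 7.376728
  c_1 = sigma^2 theta_1 = 4 * (0.579) = 2.316
  c_2 = 0
Equations for k = 0 and k = 1 (AR order 1):
  gamma(0) = phi_1 gamma(1) + c_0
  gamma(1) = phi_1 gamma(0) + c_1
Substituting the second into the first: gamma(0) (1 - phi_1^2) = c_0 + phi_1 c_1, so
  gamma(0) = (c_0 + phi_1 c_1) / (1 - phi_1^2) = (7.376728 + (0.879)(2.316)) / (1 - (0.879)^2) = 9.412492 / 0.227359 = 41.39925.
  gamma(1) = phi_1 gamma(0) + c_1 = (0.879)(41.39925) + (2.316) = 38.70594.
Therefore gamma(1) = 38.7059 (to 4 decimal places).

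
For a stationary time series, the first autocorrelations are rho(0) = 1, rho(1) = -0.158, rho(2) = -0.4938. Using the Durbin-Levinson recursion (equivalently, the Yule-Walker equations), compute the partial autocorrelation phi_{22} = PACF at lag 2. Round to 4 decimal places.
\phi_{22} = -0.5320

The PACF at lag k is phi_{kk}, the last component of the solution
to the Yule-Walker system G_k phi = r_k where
  (G_k)_{ij} = rho(|i - j|), (r_k)_i = rho(i), i,j = 1..k.
Equivalently, Durbin-Levinson gives phi_{kk} iteratively:
  phi_{11} = rho(1)
  phi_{kk} = [rho(k) - sum_{j=1..k-1} phi_{k-1,j} rho(k-j)]
            / [1 - sum_{j=1..k-1} phi_{k-1,j} rho(j)],
  phi_{k,j} = phi_{k-1,j} - phi_{kk} phi_{k-1,k-j},  j = 1..k-1.
Step k = 1:
  phi_11 = rho(1) = -0.158.
Step k = 2:
  phi_22 = [rho(2) - phi_11 rho(1)] / [1 - phi_11 rho(1)] = [-0.4938 - (-0.158)(-0.158)] / [1 - (-0.158)(-0.158)]
         = -0.518764 / 0.975036 = -0.532.
Therefore phi_{22} = -0.5320.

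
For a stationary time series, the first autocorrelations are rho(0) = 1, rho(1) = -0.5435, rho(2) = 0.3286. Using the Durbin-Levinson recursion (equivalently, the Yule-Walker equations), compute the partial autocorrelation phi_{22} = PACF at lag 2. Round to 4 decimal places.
\phi_{22} = 0.0471

The PACF at lag k is phi_{kk}, the last component of the solution
to the Yule-Walker system G_k phi = r_k where
  (G_k)_{ij} = rho(|i - j|), (r_k)_i = rho(i), i,j = 1..k.
Equivalently, Durbin-Levinson gives phi_{kk} iteratively:
  phi_{11} = rho(1)
  phi_{kk} = [rho(k) - sum_{j=1..k-1} phi_{k-1,j} rho(k-j)]
            / [1 - sum_{j=1..k-1} phi_{k-1,j} rho(j)],
  phi_{k,j} = phi_{k-1,j} - phi_{kk} phi_{k-1,k-j},  j = 1..k-1.
Step k = 1:
  phi_11 = rho(1) = -0.5435.
Step k = 2:
  phi_22 = [rho(2) - phi_11 rho(1)] / [1 - phi_11 rho(1)] = [0.3286 - (-0.5435)(-0.5435)] / [1 - (-0.5435)(-0.5435)]
         = 0.03320775 / 0.70460775 = 0.0471.
Therefore phi_{22} = 0.0471.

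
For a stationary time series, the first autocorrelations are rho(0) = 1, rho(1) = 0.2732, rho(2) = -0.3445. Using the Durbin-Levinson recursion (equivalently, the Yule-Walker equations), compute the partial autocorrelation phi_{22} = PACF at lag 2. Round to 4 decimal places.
\phi_{22} = -0.4529

The PACF at lag k is phi_{kk}, the last component of the solution
to the Yule-Walker system G_k phi = r_k where
  (G_k)_{ij} = rho(|i - j|), (r_k)_i = rho(i), i,j = 1..k.
Equivalently, Durbin-Levinson gives phi_{kk} iteratively:
  phi_{11} = rho(1)
  phi_{kk} = [rho(k) - sum_{j=1..k-1} phi_{k-1,j} rho(k-j)]
            / [1 - sum_{j=1..k-1} phi_{k-1,j} rho(j)],
  phi_{k,j} = phi_{k-1,j} - phi_{kk} phi_{k-1,k-j},  j = 1..k-1.
Step k = 1:
  phi_11 = rho(1) = 0.2732.
Step k = 2:
  phi_22 = [rho(2) - phi_11 rho(1)] / [1 - phi_11 rho(1)] = [-0.3445 - (0.2732)(0.2732)] / [1 - (0.2732)(0.2732)]
         = -0.41913824 / 0.92536176 = -0.4529.
Therefore phi_{22} = -0.4529.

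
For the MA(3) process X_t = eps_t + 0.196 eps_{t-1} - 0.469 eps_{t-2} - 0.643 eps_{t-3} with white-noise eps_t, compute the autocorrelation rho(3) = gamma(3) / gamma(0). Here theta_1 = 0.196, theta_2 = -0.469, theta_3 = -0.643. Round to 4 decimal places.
\rho(3) = -0.3846

For an MA(q) process with theta_0 = 1, the autocovariance is
  gamma(k) = sigma^2 * sum_{i=0..q-k} theta_i * theta_{i+k},
and rho(k) = gamma(k) / gamma(0). Sigma^2 cancels.
  numerator   = (1)*(-0.643) = -0.643.
  denominator = (1)^2 + (0.196)^2 + (-0.469)^2 + (-0.643)^2 = 1.671826.
  rho(3) = -0.643 / 1.671826 = -0.3846.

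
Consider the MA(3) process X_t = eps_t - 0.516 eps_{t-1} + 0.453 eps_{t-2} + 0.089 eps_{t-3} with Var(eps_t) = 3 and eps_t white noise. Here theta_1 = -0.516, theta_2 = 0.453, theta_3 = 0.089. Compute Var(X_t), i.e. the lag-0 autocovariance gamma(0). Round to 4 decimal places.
\gamma(0) = 4.4382

For an MA(q) process X_t = eps_t + sum_i theta_i eps_{t-i} with
Var(eps_t) = sigma^2, the variance is
  gamma(0) = sigma^2 * (1 + sum_i theta_i^2).
  sum_i theta_i^2 = (-0.516)^2 + (0.453)^2 + (0.089)^2 = 0.266256 + 0.205209 + 0.007921 = 0.479386.
  gamma(0) = 3 * (1 + 0.479386) = 3 * 1.479386 = 4.438158, which rounds to 4.4382.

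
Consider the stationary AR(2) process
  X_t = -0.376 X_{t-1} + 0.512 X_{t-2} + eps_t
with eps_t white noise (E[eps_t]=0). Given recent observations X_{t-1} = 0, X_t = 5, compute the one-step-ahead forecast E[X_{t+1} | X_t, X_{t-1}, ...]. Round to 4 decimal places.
E[X_{t+1} \mid \mathcal F_t] = -1.8800

For an AR(p) model X_t = c + sum_i phi_i X_{t-i} + eps_t, the
one-step-ahead conditional mean is
  E[X_{t+1} | X_t, ...] = c + sum_i phi_i X_{t+1-i}.
Substitute known values:
  E[X_{t+1} | ...] = (-0.376) * (5) + (0.512) * (0)
                   = -1.8800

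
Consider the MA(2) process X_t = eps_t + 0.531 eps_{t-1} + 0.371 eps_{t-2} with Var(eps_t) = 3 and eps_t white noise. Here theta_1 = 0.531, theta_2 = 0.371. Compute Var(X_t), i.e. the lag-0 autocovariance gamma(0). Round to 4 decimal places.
\gamma(0) = 4.2588

For an MA(q) process X_t = eps_t + sum_i theta_i eps_{t-i} with
Var(eps_t) = sigma^2, the variance is
  gamma(0) = sigma^2 * (1 + sum_i theta_i^2).
  sum_i theta_i^2 = (0.531)^2 + (0.371)^2 = 0.281961 + 0.137641 = 0.419602.
  gamma(0) = 3 * (1 + 0.419602) = 3 * 1.419602 = 4.258806, which rounds to 4.2588.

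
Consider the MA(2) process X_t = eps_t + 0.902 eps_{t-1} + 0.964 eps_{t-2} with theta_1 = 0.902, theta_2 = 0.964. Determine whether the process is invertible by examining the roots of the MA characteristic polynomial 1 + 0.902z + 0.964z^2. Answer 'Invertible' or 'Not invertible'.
\text{Invertible}

The MA(q) characteristic polynomial is P(z) = 1 + 0.902z + 0.964z^2.
Invertibility requires all roots to lie outside the unit circle, i.e. |z| > 1 for every root.
Set 1 + (0.902) z + (0.964) z^2 = 0, i.e. a z^2 + b z + c = 0 with a = 0.964, b = 0.902, c = 1.
Discriminant D = b^2 - 4ac = (0.902)^2 - 4*(0.964)*1 = 0.813604 - (3.856) = -3.042396.
D < 0, so the roots are the complex-conjugate pair z = (-b +/- i sqrt(-D)) / (2a) = -0.4678 +/- 0.9047i.
For a conjugate pair |z|^2 = z * conj(z) = (product of roots) = c/a = 1/(0.964) = 1.037344, so |z| = sqrt(1.037344) = 1.0185 for both roots.
Moduli of all roots: 1.0185, 1.0185.
All moduli strictly greater than 1? Yes.
Verdict: Invertible.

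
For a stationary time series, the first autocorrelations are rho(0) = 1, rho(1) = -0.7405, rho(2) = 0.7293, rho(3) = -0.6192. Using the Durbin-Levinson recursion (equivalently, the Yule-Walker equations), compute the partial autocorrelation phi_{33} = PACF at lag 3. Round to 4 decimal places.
\phi_{33} = 0.0031

The PACF at lag k is phi_{kk}, the last component of the solution
to the Yule-Walker system G_k phi = r_k where
  (G_k)_{ij} = rho(|i - j|), (r_k)_i = rho(i), i,j = 1..k.
Equivalently, Durbin-Levinson gives phi_{kk} iteratively:
  phi_{11} = rho(1)
  phi_{kk} = [rho(k) - sum_{j=1..k-1} phi_{k-1,j} rho(k-j)]
            / [1 - sum_{j=1..k-1} phi_{k-1,j} rho(j)],
  phi_{k,j} = phi_{k-1,j} - phi_{kk} phi_{k-1,k-j},  j = 1..k-1.
Step k = 1:
  phi_11 = rho(1) = -0.7405.
Step k = 2:
  phi_22 = [rho(2) - phi_11 rho(1)] / [1 - phi_11 rho(1)] = [0.7293 - (-0.7405)(-0.7405)] / [1 - (-0.7405)(-0.7405)]
         = 0.18095975 / 0.45165975 = 0.400655.
  Update: phi_21 = phi_11 - phi_22 phi_11 = -0.7405 - (0.400655)(-0.7405) = -0.443815.
Step k = 3:
  phi_33 = [rho(3) - phi_21 rho(2) - phi_22 rho(1)] / [1 - phi_21 rho(1) - phi_22 rho(2)]
    numerator   = -0.6192 - (-0.443815)(0.7293) - (0.400655)(-0.7405) = 0.00115929
    denominator = 1 - (-0.443815)(-0.7405) - (0.400655)(0.7293) = 0.37915732
  phi_33 = 0.00115929 / 0.37915732 = 0.0031.
Therefore phi_{33} = 0.0031.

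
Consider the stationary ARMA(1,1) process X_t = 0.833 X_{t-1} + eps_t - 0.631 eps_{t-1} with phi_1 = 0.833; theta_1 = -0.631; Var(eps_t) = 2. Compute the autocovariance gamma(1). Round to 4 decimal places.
\gamma(1) = 0.6261

Multiply the model equation by X_{t-k} and take expectations. With theta_0 = psi_0 = 1 and psi_j the MA(infinity) weights, this gives
  gamma(k) - sum_i phi_i gamma(k-i) = c_k,
  c_k = sigma^2 * sum_{j=k..q} theta_j psi_{j-k}   (c_k = 0 for k > q),
using gamma(-m) = gamma(m).
psi-weights needed (psi_j = theta_j + sum_i phi_i psi_{j-i}):
  psi_1 = theta_1 + phi_1 = -0.631 + (0.833) = 0.202
Right-hand sides:
  c_0 = sigma^2 (1 + theta_1 psi_1) = 2 * (1 + (-0.631)(0.202)) = 2 * 0.872538 = 1.745076
  c_1 = sigma^2 theta_1 = 2 * (-0.631) = -1.262
  c_2 = 0
Equations for k = 0 and k = 1 (AR order 1):
  gamma(0) = phi_1 gamma(1) + c_0
  gamma(1) = phi_1 gamma(0) + c_1
Substituting the second into the first: gamma(0) (1 - phi_1^2) = c_0 + phi_1 c_1, so
  gamma(0) = (c_0 + phi_1 c_1) / (1 - phi_1^2) = (1.745076 + (0.833)(-1.262)) / (1 - (0.833)^2) = 0.69383 / 0.306111 = 2.266596.
  gamma(1) = phi_1 gamma(0) + c_1 = (0.833)(2.266596) + (-1.262) = 0.626075.
Therefore gamma(1) = 0.6261 (to 4 decimal places).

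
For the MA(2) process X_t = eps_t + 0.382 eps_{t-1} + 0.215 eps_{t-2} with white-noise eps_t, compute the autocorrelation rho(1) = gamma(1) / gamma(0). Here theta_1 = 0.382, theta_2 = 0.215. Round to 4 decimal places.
\rho(1) = 0.3893

For an MA(q) process with theta_0 = 1, the autocovariance is
  gamma(k) = sigma^2 * sum_{i=0..q-k} theta_i * theta_{i+k},
and rho(k) = gamma(k) / gamma(0). Sigma^2 cancels.
  numerator   = (1)*(0.382) + (0.382)*(0.215) = 0.46413.
  denominator = (1)^2 + (0.382)^2 + (0.215)^2 = 1.192149.
  rho(1) = 0.46413 / 1.192149 = 0.3893.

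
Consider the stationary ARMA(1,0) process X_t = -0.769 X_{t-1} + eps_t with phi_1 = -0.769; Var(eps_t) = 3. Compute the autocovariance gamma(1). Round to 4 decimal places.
\gamma(1) = -5.6456

Multiply the model equation by X_{t-k} and take expectations. With theta_0 = psi_0 = 1 and psi_j the MA(infinity) weights, this gives
  gamma(k) - sum_i phi_i gamma(k-i) = c_k,
  c_k = sigma^2 * sum_{j=k..q} theta_j psi_{j-k}   (c_k = 0 for k > q),
using gamma(-m) = gamma(m).
Pure AR (q = 0): c_0 = sigma^2 = 3, c_k = 0 for k >= 1.
Equations for k = 0 and k = 1 (AR order 1):
  gamma(0) = phi_1 gamma(1) + c_0
  gamma(1) = phi_1 gamma(0) + c_1
Substituting the second into the first: gamma(0) (1 - phi_1^2) = c_0 + phi_1 c_1, so
  gamma(0) = c_0 / (1 - phi_1^2) = 3 / (1 - (-0.769)^2) = 3 / 0.408639 = 7.341443.
  gamma(1) = phi_1 gamma(0) = (-0.769)(7.341443) = -5.64557.
Therefore gamma(1) = -5.6456 (to 4 decimal places).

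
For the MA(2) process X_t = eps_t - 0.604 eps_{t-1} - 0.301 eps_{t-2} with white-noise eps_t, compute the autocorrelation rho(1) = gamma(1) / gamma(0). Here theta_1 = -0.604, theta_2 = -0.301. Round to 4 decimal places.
\rho(1) = -0.2901

For an MA(q) process with theta_0 = 1, the autocovariance is
  gamma(k) = sigma^2 * sum_{i=0..q-k} theta_i * theta_{i+k},
and rho(k) = gamma(k) / gamma(0). Sigma^2 cancels.
  numerator   = (1)*(-0.604) + (-0.604)*(-0.301) = -0.422196.
  denominator = (1)^2 + (-0.604)^2 + (-0.301)^2 = 1.455417.
  rho(1) = -0.422196 / 1.455417 = -0.2901.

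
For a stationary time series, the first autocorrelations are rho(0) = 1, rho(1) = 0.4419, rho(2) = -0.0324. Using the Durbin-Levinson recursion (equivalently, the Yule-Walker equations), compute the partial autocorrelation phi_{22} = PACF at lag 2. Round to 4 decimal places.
\phi_{22} = -0.2829

The PACF at lag k is phi_{kk}, the last component of the solution
to the Yule-Walker system G_k phi = r_k where
  (G_k)_{ij} = rho(|i - j|), (r_k)_i = rho(i), i,j = 1..k.
Equivalently, Durbin-Levinson gives phi_{kk} iteratively:
  phi_{11} = rho(1)
  phi_{kk} = [rho(k) - sum_{j=1..k-1} phi_{k-1,j} rho(k-j)]
            / [1 - sum_{j=1..k-1} phi_{k-1,j} rho(j)],
  phi_{k,j} = phi_{k-1,j} - phi_{kk} phi_{k-1,k-j},  j = 1..k-1.
Step k = 1:
  phi_11 = rho(1) = 0.4419.
Step k = 2:
  phi_22 = [rho(2) - phi_11 rho(1)] / [1 - phi_11 rho(1)] = [-0.0324 - (0.4419)(0.4419)] / [1 - (0.4419)(0.4419)]
         = -0.22767561 / 0.80472439 = -0.2829.
Therefore phi_{22} = -0.2829.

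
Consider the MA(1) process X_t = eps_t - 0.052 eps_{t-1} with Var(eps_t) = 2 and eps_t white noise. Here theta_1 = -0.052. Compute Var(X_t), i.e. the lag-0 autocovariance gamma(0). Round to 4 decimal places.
\gamma(0) = 2.0054

For an MA(q) process X_t = eps_t + sum_i theta_i eps_{t-i} with
Var(eps_t) = sigma^2, the variance is
  gamma(0) = sigma^2 * (1 + sum_i theta_i^2).
  sum_i theta_i^2 = (-0.052)^2 = 0.002704.
  gamma(0) = 2 * (1 + 0.002704) = 2 * 1.002704 = 2.005408, which rounds to 2.0054.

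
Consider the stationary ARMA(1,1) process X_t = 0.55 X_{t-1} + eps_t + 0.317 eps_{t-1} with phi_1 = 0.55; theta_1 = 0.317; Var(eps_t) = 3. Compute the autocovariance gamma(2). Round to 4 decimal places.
\gamma(2) = 2.4086

Multiply the model equation by X_{t-k} and take expectations. With theta_0 = psi_0 = 1 and psi_j the MA(infinity) weights, this gives
  gamma(k) - sum_i phi_i gamma(k-i) = c_k,
  c_k = sigma^2 * sum_{j=k..q} theta_j psi_{j-k}   (c_k = 0 for k > q),
using gamma(-m) = gamma(m).
psi-weights needed (psi_j = theta_j + sum_i phi_i psi_{j-i}):
  psi_1 = theta_1 + phi_1 = 0.317 + (0.55) = 0.867
Right-hand sides:
  c_0 = sigma^2 (1 + theta_1 psi_1) = 3 * (1 + (0.317)(0.867)) = 3 * 1.274839 = 3.824517
  c_1 = sigma^2 theta_1 = 3 * (0.317) = 0.951
  c_2 = 0
Equations for k = 0 and k = 1 (AR order 1):
  gamma(0) = phi_1 gamma(1) + c_0
  gamma(1) = phi_1 gamma(0) + c_1
Substituting the second into the first: gamma(0) (1 - phi_1^2) = c_0 + phi_1 c_1, so
  gamma(0) = (c_0 + phi_1 c_1) / (1 - phi_1^2) = (3.824517 + (0.55)(0.951)) / (1 - (0.55)^2) = 4.347567 / 0.6975 = 6.233071.
  gamma(1) = phi_1 gamma(0) + c_1 = (0.55)(6.233071) + (0.951) = 4.379189.
For k = 2 (> q): gamma(2) = phi_1 gamma(1) = (0.55)(4.379189) = 2.408554.
Therefore gamma(2) = 2.4086 (to 4 decimal places).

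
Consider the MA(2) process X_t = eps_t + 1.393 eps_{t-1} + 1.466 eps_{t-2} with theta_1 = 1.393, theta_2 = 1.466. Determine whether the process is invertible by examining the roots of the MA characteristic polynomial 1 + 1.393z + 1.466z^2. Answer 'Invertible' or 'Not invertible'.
\text{Not invertible}

The MA(q) characteristic polynomial is P(z) = 1 + 1.393z + 1.466z^2.
Invertibility requires all roots to lie outside the unit circle, i.e. |z| > 1 for every root.
Set 1 + (1.393) z + (1.466) z^2 = 0, i.e. a z^2 + b z + c = 0 with a = 1.466, b = 1.393, c = 1.
Discriminant D = b^2 - 4ac = (1.393)^2 - 4*(1.466)*1 = 1.940449 - (5.864) = -3.923551.
D < 0, so the roots are the complex-conjugate pair z = (-b +/- i sqrt(-D)) / (2a) = -0.4751 +/- 0.6756i.
For a conjugate pair |z|^2 = z * conj(z) = (product of roots) = c/a = 1/(1.466) = 0.682128, so |z| = sqrt(0.682128) = 0.8259 for both roots.
Moduli of all roots: 0.8259, 0.8259.
All moduli strictly greater than 1? No.
Verdict: Not invertible.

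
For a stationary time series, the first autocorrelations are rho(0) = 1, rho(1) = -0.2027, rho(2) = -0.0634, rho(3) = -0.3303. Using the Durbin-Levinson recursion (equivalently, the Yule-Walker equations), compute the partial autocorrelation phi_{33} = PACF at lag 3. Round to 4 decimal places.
\phi_{33} = -0.3869

The PACF at lag k is phi_{kk}, the last component of the solution
to the Yule-Walker system G_k phi = r_k where
  (G_k)_{ij} = rho(|i - j|), (r_k)_i = rho(i), i,j = 1..k.
Equivalently, Durbin-Levinson gives phi_{kk} iteratively:
  phi_{11} = rho(1)
  phi_{kk} = [rho(k) - sum_{j=1..k-1} phi_{k-1,j} rho(k-j)]
            / [1 - sum_{j=1..k-1} phi_{k-1,j} rho(j)],
  phi_{k,j} = phi_{k-1,j} - phi_{kk} phi_{k-1,k-j},  j = 1..k-1.
Step k = 1:
  phi_11 = rho(1) = -0.2027.
Step k = 2:
  phi_22 = [rho(2) - phi_11 rho(1)] / [1 - phi_11 rho(1)] = [-0.0634 - (-0.2027)(-0.2027)] / [1 - (-0.2027)(-0.2027)]
         = -0.10448729 / 0.95891271 = -0.108964.
  Update: phi_21 = phi_11 - phi_22 phi_11 = -0.2027 - (-0.108964)(-0.2027) = -0.224787.
Step k = 3:
  phi_33 = [rho(3) - phi_21 rho(2) - phi_22 rho(1)] / [1 - phi_21 rho(1) - phi_22 rho(2)]
    numerator   = -0.3303 - (-0.224787)(-0.0634) - (-0.108964)(-0.2027) = -0.36663857
    denominator = 1 - (-0.224787)(-0.2027) - (-0.108964)(-0.0634) = 0.94752732
  phi_33 = -0.36663857 / 0.94752732 = -0.3869.
Therefore phi_{33} = -0.3869.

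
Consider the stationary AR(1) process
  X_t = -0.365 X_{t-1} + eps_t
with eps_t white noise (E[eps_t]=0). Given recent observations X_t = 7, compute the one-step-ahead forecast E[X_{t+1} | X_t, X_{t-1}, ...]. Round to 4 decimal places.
E[X_{t+1} \mid \mathcal F_t] = -2.5550

For an AR(p) model X_t = c + sum_i phi_i X_{t-i} + eps_t, the
one-step-ahead conditional mean is
  E[X_{t+1} | X_t, ...] = c + sum_i phi_i X_{t+1-i}.
Substitute known values:
  E[X_{t+1} | ...] = (-0.365) * (7)
                   = -2.5550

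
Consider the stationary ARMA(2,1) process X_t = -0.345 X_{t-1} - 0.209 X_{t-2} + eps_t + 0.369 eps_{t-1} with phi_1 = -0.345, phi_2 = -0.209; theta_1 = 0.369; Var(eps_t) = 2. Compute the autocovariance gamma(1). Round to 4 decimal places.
\gamma(1) = 0.0091

Multiply the model equation by X_{t-k} and take expectations. With theta_0 = psi_0 = 1 and psi_j the MA(infinity) weights, this gives
  gamma(k) - sum_i phi_i gamma(k-i) = c_k,
  c_k = sigma^2 * sum_{j=k..q} theta_j psi_{j-k}   (c_k = 0 for k > q),
using gamma(-m) = gamma(m).
psi-weights needed (psi_j = theta_j + sum_i phi_i psi_{j-i}):
  psi_1 = theta_1 + phi_1 = 0.369 + (-0.345) = 0.024
Right-hand sides:
  c_0 = sigma^2 (1 + theta_1 psi_1) = 2 * (1 + (0.369)(0.024)) = 2 * 1.008856 = 2.017712
  c_1 = sigma^2 theta_1 = 2 * (0.369) = 0.738
  c_2 = 0
Equations for k = 0, 1, 2 (AR order 2, c_2 = 0):
  (E0) gamma(0) = phi_1 gamma(1) + phi_2 gamma(2) + c_0
  (E1) gamma(1) = phi_1 gamma(0) + phi_2 gamma(1) + c_1
  (E2) gamma(2) = phi_1 gamma(1) + phi_2 gamma(0)
From (E1): gamma(1) = A gamma(0) + B with
  A = phi_1 / (1 - phi_2) = -0.345 / 1.209 = -0.28536,   B = c_1 / (1 - phi_2) = 0.738 / 1.209 = 0.610422.
Insert (E2) into (E0): gamma(0) (1 - phi_2^2) = phi_1 (1 + phi_2) gamma(1) + c_0.
  phi_1 (1 + phi_2) = (-0.345)(0.791) = -0.272895,   1 - phi_2^2 = 0.956319.
Replace gamma(1) by A gamma(0) + B and collect gamma(0):
  gamma(0) [0.956319 - (-0.272895)(-0.28536)] = (-0.272895)(0.610422) + 2.017712
  gamma(0) * 0.878446 = 1.851131
  gamma(0) = 1.851131 / 0.878446 = 2.10728.
  gamma(1) = A gamma(0) + B = (-0.28536)(2.10728) + (0.610422) = 0.009089.
Therefore gamma(1) = 0.0091 (to 4 decimal places).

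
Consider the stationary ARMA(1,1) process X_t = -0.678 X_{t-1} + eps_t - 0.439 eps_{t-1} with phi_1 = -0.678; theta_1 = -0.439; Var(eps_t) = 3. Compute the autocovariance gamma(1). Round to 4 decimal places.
\gamma(1) = -8.0479

Multiply the model equation by X_{t-k} and take expectations. With theta_0 = psi_0 = 1 and psi_j the MA(infinity) weights, this gives
  gamma(k) - sum_i phi_i gamma(k-i) = c_k,
  c_k = sigma^2 * sum_{j=k..q} theta_j psi_{j-k}   (c_k = 0 for k > q),
using gamma(-m) = gamma(m).
psi-weights needed (psi_j = theta_j + sum_i phi_i psi_{j-i}):
  psi_1 = theta_1 + phi_1 = -0.439 + (-0.678) = -1.117
Right-hand sides:
  c_0 = sigma^2 (1 + theta_1 psi_1) = 3 * (1 + (-0.439)(-1.117)) = 3 * 1.490363 = 4.471089
  c_1 = sigma^2 theta_1 = 3 * (-0.439) = -1.317
  c_2 = 0
Equations for k = 0 and k = 1 (AR order 1):
  gamma(0) = phi_1 gamma(1) + c_0
  gamma(1) = phi_1 gamma(0) + c_1
Substituting the second into the first: gamma(0) (1 - phi_1^2) = c_0 + phi_1 c_1, so
  gamma(0) = (c_0 + phi_1 c_1) / (1 - phi_1^2) = (4.471089 + (-0.678)(-1.317)) / (1 - (-0.678)^2) = 5.364015 / 0.540316 = 9.927552.
  gamma(1) = phi_1 gamma(0) + c_1 = (-0.678)(9.927552) + (-1.317) = -8.04788.
Therefore gamma(1) = -8.0479 (to 4 decimal places).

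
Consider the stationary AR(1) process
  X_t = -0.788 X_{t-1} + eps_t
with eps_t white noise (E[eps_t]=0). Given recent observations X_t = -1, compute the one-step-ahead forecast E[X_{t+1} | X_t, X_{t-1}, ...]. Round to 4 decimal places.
E[X_{t+1} \mid \mathcal F_t] = 0.7880

For an AR(p) model X_t = c + sum_i phi_i X_{t-i} + eps_t, the
one-step-ahead conditional mean is
  E[X_{t+1} | X_t, ...] = c + sum_i phi_i X_{t+1-i}.
Substitute known values:
  E[X_{t+1} | ...] = (-0.788) * (-1)
                   = 0.7880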